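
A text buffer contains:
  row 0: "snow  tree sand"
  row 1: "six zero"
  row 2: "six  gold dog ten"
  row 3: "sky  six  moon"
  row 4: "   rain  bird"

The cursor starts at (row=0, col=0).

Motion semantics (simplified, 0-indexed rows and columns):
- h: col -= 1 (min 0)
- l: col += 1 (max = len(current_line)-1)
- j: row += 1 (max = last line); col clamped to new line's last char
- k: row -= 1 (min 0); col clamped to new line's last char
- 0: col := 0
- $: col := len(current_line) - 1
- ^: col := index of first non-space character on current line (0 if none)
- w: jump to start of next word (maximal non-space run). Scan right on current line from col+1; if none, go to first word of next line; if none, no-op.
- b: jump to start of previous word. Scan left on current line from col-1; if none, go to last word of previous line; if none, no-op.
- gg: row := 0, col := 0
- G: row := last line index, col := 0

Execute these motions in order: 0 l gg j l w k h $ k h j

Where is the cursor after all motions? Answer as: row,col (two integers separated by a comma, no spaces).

After 1 (0): row=0 col=0 char='s'
After 2 (l): row=0 col=1 char='n'
After 3 (gg): row=0 col=0 char='s'
After 4 (j): row=1 col=0 char='s'
After 5 (l): row=1 col=1 char='i'
After 6 (w): row=1 col=4 char='z'
After 7 (k): row=0 col=4 char='_'
After 8 (h): row=0 col=3 char='w'
After 9 ($): row=0 col=14 char='d'
After 10 (k): row=0 col=14 char='d'
After 11 (h): row=0 col=13 char='n'
After 12 (j): row=1 col=7 char='o'

Answer: 1,7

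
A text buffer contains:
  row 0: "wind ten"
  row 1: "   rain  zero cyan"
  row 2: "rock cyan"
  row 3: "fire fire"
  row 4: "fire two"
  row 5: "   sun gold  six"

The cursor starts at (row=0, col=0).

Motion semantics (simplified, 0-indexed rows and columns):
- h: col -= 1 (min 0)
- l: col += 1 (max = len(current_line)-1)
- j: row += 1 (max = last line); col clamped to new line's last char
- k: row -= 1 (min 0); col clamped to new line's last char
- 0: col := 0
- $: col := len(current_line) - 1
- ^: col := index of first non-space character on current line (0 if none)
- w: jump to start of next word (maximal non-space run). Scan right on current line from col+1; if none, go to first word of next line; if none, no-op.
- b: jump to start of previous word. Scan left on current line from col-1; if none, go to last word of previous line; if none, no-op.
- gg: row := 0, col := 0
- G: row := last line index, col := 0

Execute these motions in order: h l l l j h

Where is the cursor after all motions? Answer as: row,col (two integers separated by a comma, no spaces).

After 1 (h): row=0 col=0 char='w'
After 2 (l): row=0 col=1 char='i'
After 3 (l): row=0 col=2 char='n'
After 4 (l): row=0 col=3 char='d'
After 5 (j): row=1 col=3 char='r'
After 6 (h): row=1 col=2 char='_'

Answer: 1,2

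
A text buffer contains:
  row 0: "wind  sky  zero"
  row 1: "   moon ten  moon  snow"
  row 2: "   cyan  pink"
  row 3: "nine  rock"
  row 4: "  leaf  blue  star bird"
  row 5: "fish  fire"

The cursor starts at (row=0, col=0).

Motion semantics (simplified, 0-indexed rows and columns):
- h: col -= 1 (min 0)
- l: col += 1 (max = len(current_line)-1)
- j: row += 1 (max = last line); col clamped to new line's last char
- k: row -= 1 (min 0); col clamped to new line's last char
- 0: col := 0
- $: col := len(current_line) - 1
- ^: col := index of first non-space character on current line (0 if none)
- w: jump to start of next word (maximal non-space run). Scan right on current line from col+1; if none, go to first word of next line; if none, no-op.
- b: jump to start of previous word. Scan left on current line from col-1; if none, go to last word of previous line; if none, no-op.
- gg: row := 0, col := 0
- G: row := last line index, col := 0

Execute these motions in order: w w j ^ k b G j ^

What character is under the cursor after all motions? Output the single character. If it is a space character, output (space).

Answer: f

Derivation:
After 1 (w): row=0 col=6 char='s'
After 2 (w): row=0 col=11 char='z'
After 3 (j): row=1 col=11 char='_'
After 4 (^): row=1 col=3 char='m'
After 5 (k): row=0 col=3 char='d'
After 6 (b): row=0 col=0 char='w'
After 7 (G): row=5 col=0 char='f'
After 8 (j): row=5 col=0 char='f'
After 9 (^): row=5 col=0 char='f'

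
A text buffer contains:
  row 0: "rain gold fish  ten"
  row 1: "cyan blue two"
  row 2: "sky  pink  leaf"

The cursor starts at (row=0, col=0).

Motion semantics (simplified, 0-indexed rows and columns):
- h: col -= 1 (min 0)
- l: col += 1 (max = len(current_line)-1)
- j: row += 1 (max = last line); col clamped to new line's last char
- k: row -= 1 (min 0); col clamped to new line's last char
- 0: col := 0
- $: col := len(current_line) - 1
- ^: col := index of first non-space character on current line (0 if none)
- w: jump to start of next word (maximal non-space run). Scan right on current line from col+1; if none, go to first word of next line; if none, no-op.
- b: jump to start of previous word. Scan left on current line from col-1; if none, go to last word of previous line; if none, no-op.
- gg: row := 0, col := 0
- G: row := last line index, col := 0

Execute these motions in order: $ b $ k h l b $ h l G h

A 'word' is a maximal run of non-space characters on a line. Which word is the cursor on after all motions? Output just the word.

After 1 ($): row=0 col=18 char='n'
After 2 (b): row=0 col=16 char='t'
After 3 ($): row=0 col=18 char='n'
After 4 (k): row=0 col=18 char='n'
After 5 (h): row=0 col=17 char='e'
After 6 (l): row=0 col=18 char='n'
After 7 (b): row=0 col=16 char='t'
After 8 ($): row=0 col=18 char='n'
After 9 (h): row=0 col=17 char='e'
After 10 (l): row=0 col=18 char='n'
After 11 (G): row=2 col=0 char='s'
After 12 (h): row=2 col=0 char='s'

Answer: sky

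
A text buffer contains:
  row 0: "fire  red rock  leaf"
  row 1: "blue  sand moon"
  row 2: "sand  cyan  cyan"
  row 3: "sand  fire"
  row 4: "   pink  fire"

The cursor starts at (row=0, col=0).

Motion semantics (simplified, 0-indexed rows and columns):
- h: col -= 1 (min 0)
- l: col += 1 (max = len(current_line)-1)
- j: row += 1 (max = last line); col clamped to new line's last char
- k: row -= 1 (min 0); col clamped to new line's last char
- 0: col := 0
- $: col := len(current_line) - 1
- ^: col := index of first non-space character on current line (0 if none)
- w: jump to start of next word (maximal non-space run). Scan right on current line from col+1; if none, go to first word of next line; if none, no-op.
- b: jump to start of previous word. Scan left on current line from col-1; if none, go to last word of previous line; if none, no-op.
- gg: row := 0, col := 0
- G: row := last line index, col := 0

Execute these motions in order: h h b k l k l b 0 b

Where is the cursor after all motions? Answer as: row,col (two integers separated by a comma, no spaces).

After 1 (h): row=0 col=0 char='f'
After 2 (h): row=0 col=0 char='f'
After 3 (b): row=0 col=0 char='f'
After 4 (k): row=0 col=0 char='f'
After 5 (l): row=0 col=1 char='i'
After 6 (k): row=0 col=1 char='i'
After 7 (l): row=0 col=2 char='r'
After 8 (b): row=0 col=0 char='f'
After 9 (0): row=0 col=0 char='f'
After 10 (b): row=0 col=0 char='f'

Answer: 0,0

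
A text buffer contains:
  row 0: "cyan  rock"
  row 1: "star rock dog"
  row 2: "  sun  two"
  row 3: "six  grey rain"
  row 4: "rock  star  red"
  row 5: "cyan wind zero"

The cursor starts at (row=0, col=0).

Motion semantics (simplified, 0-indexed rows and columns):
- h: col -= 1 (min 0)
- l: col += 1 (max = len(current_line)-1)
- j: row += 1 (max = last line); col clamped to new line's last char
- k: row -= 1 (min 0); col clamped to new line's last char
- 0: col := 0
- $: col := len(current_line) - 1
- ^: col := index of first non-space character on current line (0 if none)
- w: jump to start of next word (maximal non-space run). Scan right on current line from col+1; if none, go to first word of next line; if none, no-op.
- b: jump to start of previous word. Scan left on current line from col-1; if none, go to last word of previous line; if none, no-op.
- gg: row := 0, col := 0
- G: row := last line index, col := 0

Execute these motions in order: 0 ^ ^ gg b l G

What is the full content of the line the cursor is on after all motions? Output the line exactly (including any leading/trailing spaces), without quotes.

After 1 (0): row=0 col=0 char='c'
After 2 (^): row=0 col=0 char='c'
After 3 (^): row=0 col=0 char='c'
After 4 (gg): row=0 col=0 char='c'
After 5 (b): row=0 col=0 char='c'
After 6 (l): row=0 col=1 char='y'
After 7 (G): row=5 col=0 char='c'

Answer: cyan wind zero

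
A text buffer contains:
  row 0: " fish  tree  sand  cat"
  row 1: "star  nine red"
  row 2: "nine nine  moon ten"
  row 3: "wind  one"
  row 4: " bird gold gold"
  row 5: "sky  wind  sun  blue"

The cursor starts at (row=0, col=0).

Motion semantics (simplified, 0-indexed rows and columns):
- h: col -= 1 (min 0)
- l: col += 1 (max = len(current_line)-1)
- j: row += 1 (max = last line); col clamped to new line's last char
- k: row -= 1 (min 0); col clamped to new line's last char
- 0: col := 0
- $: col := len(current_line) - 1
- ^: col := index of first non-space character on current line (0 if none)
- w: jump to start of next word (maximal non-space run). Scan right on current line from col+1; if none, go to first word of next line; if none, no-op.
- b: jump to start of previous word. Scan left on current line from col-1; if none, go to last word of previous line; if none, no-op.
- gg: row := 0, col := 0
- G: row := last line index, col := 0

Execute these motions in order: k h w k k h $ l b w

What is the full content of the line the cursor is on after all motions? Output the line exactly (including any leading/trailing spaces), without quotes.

After 1 (k): row=0 col=0 char='_'
After 2 (h): row=0 col=0 char='_'
After 3 (w): row=0 col=1 char='f'
After 4 (k): row=0 col=1 char='f'
After 5 (k): row=0 col=1 char='f'
After 6 (h): row=0 col=0 char='_'
After 7 ($): row=0 col=21 char='t'
After 8 (l): row=0 col=21 char='t'
After 9 (b): row=0 col=19 char='c'
After 10 (w): row=1 col=0 char='s'

Answer: star  nine red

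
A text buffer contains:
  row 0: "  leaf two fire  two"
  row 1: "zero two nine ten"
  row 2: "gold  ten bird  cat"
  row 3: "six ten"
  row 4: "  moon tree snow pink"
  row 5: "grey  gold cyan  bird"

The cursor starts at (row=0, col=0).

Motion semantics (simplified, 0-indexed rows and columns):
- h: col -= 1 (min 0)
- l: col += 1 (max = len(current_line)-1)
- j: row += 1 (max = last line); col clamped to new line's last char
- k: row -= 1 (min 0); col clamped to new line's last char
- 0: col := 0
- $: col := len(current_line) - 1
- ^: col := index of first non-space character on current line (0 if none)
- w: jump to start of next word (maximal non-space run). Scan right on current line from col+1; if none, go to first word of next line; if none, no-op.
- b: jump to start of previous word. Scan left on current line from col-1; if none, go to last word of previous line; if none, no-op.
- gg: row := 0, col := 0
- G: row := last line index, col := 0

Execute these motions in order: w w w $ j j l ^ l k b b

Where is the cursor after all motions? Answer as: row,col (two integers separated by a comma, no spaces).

Answer: 0,17

Derivation:
After 1 (w): row=0 col=2 char='l'
After 2 (w): row=0 col=7 char='t'
After 3 (w): row=0 col=11 char='f'
After 4 ($): row=0 col=19 char='o'
After 5 (j): row=1 col=16 char='n'
After 6 (j): row=2 col=16 char='c'
After 7 (l): row=2 col=17 char='a'
After 8 (^): row=2 col=0 char='g'
After 9 (l): row=2 col=1 char='o'
After 10 (k): row=1 col=1 char='e'
After 11 (b): row=1 col=0 char='z'
After 12 (b): row=0 col=17 char='t'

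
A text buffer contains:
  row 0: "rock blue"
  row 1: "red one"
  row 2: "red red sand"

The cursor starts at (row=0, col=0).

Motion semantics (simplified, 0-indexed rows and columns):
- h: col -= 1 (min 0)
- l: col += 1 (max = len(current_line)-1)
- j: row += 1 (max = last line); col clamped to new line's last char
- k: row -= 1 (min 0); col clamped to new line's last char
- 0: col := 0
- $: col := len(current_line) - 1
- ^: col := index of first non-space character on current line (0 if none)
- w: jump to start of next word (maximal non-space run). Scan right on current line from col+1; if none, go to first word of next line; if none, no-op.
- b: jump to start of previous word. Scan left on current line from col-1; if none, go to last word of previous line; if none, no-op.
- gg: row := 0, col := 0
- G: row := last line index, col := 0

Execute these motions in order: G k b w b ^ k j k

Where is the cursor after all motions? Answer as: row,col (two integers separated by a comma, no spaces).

After 1 (G): row=2 col=0 char='r'
After 2 (k): row=1 col=0 char='r'
After 3 (b): row=0 col=5 char='b'
After 4 (w): row=1 col=0 char='r'
After 5 (b): row=0 col=5 char='b'
After 6 (^): row=0 col=0 char='r'
After 7 (k): row=0 col=0 char='r'
After 8 (j): row=1 col=0 char='r'
After 9 (k): row=0 col=0 char='r'

Answer: 0,0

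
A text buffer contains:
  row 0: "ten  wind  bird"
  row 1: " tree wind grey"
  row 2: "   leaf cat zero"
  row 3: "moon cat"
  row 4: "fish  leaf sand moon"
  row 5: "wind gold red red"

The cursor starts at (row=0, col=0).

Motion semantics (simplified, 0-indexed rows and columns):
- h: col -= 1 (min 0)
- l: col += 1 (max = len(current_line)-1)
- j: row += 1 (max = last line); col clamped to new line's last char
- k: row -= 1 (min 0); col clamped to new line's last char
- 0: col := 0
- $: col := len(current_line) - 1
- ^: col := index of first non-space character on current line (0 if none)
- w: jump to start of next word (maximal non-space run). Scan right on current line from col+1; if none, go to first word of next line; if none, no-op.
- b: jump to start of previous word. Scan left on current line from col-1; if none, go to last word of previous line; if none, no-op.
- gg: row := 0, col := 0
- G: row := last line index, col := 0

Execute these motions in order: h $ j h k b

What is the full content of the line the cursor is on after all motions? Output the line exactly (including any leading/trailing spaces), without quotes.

Answer: ten  wind  bird

Derivation:
After 1 (h): row=0 col=0 char='t'
After 2 ($): row=0 col=14 char='d'
After 3 (j): row=1 col=14 char='y'
After 4 (h): row=1 col=13 char='e'
After 5 (k): row=0 col=13 char='r'
After 6 (b): row=0 col=11 char='b'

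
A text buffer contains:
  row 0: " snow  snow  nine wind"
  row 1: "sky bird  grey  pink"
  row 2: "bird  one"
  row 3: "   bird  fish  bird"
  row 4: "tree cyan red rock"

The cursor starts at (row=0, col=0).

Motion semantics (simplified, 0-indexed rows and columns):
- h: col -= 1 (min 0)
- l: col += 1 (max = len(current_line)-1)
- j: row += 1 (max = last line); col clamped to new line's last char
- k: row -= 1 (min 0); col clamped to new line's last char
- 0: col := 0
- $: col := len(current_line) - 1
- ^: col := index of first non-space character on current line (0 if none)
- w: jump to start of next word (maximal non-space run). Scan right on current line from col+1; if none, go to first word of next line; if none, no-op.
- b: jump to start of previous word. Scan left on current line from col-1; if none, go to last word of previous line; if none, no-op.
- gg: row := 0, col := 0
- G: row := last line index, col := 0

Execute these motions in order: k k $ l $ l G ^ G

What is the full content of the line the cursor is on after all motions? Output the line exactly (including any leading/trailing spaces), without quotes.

Answer: tree cyan red rock

Derivation:
After 1 (k): row=0 col=0 char='_'
After 2 (k): row=0 col=0 char='_'
After 3 ($): row=0 col=21 char='d'
After 4 (l): row=0 col=21 char='d'
After 5 ($): row=0 col=21 char='d'
After 6 (l): row=0 col=21 char='d'
After 7 (G): row=4 col=0 char='t'
After 8 (^): row=4 col=0 char='t'
After 9 (G): row=4 col=0 char='t'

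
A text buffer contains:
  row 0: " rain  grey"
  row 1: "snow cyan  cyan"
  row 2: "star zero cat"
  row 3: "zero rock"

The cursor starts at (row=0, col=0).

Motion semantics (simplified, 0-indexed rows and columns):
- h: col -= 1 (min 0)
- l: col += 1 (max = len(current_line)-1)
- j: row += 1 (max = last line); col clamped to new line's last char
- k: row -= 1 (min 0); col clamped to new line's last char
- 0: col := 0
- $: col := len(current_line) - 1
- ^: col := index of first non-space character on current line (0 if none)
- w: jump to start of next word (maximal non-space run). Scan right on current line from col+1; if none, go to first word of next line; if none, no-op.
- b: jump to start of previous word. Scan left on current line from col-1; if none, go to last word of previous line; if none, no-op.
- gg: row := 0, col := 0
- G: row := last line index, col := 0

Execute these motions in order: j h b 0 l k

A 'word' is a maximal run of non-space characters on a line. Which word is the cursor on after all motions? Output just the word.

After 1 (j): row=1 col=0 char='s'
After 2 (h): row=1 col=0 char='s'
After 3 (b): row=0 col=7 char='g'
After 4 (0): row=0 col=0 char='_'
After 5 (l): row=0 col=1 char='r'
After 6 (k): row=0 col=1 char='r'

Answer: rain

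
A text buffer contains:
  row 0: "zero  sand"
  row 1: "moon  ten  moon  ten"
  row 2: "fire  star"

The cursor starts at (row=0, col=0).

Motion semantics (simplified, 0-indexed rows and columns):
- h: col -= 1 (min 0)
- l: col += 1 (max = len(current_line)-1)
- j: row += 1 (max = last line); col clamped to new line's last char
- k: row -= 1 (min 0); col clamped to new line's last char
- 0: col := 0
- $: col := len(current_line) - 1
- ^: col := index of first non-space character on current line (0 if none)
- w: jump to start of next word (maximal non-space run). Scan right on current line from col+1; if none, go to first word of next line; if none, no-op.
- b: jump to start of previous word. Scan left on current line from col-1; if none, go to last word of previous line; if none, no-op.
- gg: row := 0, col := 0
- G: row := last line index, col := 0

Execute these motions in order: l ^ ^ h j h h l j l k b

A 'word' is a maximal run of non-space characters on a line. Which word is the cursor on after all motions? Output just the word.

Answer: moon

Derivation:
After 1 (l): row=0 col=1 char='e'
After 2 (^): row=0 col=0 char='z'
After 3 (^): row=0 col=0 char='z'
After 4 (h): row=0 col=0 char='z'
After 5 (j): row=1 col=0 char='m'
After 6 (h): row=1 col=0 char='m'
After 7 (h): row=1 col=0 char='m'
After 8 (l): row=1 col=1 char='o'
After 9 (j): row=2 col=1 char='i'
After 10 (l): row=2 col=2 char='r'
After 11 (k): row=1 col=2 char='o'
After 12 (b): row=1 col=0 char='m'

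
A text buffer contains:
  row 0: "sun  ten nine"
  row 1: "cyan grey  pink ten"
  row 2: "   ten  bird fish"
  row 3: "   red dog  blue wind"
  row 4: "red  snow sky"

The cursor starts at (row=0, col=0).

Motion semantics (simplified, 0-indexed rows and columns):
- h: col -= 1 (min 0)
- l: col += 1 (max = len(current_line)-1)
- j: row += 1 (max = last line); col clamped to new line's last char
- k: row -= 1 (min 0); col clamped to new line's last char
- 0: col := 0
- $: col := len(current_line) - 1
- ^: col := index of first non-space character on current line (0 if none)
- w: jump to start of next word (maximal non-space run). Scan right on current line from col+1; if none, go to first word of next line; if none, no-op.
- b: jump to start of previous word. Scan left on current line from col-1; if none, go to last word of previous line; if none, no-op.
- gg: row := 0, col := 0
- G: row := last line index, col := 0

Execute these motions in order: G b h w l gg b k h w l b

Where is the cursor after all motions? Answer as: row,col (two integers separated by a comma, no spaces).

Answer: 0,5

Derivation:
After 1 (G): row=4 col=0 char='r'
After 2 (b): row=3 col=17 char='w'
After 3 (h): row=3 col=16 char='_'
After 4 (w): row=3 col=17 char='w'
After 5 (l): row=3 col=18 char='i'
After 6 (gg): row=0 col=0 char='s'
After 7 (b): row=0 col=0 char='s'
After 8 (k): row=0 col=0 char='s'
After 9 (h): row=0 col=0 char='s'
After 10 (w): row=0 col=5 char='t'
After 11 (l): row=0 col=6 char='e'
After 12 (b): row=0 col=5 char='t'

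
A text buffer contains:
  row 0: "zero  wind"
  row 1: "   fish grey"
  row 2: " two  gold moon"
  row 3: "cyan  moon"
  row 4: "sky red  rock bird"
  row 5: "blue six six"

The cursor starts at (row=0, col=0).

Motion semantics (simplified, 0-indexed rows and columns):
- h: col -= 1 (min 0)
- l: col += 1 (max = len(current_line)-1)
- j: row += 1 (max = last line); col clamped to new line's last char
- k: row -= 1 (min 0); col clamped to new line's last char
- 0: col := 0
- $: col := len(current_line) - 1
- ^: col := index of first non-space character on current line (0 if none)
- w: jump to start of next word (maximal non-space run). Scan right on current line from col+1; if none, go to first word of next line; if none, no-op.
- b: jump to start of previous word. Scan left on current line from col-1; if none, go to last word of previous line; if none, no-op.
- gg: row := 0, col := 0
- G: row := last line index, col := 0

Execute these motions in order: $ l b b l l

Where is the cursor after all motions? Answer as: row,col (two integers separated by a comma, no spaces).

After 1 ($): row=0 col=9 char='d'
After 2 (l): row=0 col=9 char='d'
After 3 (b): row=0 col=6 char='w'
After 4 (b): row=0 col=0 char='z'
After 5 (l): row=0 col=1 char='e'
After 6 (l): row=0 col=2 char='r'

Answer: 0,2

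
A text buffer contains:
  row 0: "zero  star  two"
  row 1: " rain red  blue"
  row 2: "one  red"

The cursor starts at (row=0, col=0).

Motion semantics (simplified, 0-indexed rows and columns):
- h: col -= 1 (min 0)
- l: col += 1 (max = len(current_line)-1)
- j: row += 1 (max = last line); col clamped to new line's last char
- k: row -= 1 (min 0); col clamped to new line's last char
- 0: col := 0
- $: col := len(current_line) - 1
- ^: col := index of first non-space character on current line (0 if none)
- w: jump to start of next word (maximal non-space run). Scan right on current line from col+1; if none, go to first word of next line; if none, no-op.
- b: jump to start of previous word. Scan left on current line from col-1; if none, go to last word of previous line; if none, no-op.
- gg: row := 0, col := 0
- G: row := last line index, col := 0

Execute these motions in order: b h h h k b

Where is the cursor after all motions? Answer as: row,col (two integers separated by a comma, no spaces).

Answer: 0,0

Derivation:
After 1 (b): row=0 col=0 char='z'
After 2 (h): row=0 col=0 char='z'
After 3 (h): row=0 col=0 char='z'
After 4 (h): row=0 col=0 char='z'
After 5 (k): row=0 col=0 char='z'
After 6 (b): row=0 col=0 char='z'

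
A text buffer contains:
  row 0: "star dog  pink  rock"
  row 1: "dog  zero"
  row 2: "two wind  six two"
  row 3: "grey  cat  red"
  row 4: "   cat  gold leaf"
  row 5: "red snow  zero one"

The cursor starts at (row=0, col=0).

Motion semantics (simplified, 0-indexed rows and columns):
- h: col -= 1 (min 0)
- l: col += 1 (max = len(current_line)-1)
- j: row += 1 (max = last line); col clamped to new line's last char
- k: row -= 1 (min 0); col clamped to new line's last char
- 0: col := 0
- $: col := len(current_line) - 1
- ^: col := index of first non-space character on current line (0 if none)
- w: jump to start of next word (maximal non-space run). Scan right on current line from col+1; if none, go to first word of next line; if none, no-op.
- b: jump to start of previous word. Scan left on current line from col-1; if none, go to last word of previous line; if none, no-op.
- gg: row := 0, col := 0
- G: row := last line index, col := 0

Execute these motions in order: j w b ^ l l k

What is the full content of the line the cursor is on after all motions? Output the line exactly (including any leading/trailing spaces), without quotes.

After 1 (j): row=1 col=0 char='d'
After 2 (w): row=1 col=5 char='z'
After 3 (b): row=1 col=0 char='d'
After 4 (^): row=1 col=0 char='d'
After 5 (l): row=1 col=1 char='o'
After 6 (l): row=1 col=2 char='g'
After 7 (k): row=0 col=2 char='a'

Answer: star dog  pink  rock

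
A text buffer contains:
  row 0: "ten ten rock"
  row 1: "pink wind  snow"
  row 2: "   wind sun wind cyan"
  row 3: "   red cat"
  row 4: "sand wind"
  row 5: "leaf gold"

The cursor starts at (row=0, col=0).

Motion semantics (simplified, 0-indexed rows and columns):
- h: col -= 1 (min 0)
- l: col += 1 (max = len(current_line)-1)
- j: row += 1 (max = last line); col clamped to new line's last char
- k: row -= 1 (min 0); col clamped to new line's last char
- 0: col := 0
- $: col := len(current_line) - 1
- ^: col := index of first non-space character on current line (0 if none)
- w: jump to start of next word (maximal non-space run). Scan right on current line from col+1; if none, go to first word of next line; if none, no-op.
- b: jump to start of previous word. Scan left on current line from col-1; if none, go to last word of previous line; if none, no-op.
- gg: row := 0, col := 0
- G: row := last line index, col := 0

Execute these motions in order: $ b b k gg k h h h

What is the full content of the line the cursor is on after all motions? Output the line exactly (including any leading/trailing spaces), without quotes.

After 1 ($): row=0 col=11 char='k'
After 2 (b): row=0 col=8 char='r'
After 3 (b): row=0 col=4 char='t'
After 4 (k): row=0 col=4 char='t'
After 5 (gg): row=0 col=0 char='t'
After 6 (k): row=0 col=0 char='t'
After 7 (h): row=0 col=0 char='t'
After 8 (h): row=0 col=0 char='t'
After 9 (h): row=0 col=0 char='t'

Answer: ten ten rock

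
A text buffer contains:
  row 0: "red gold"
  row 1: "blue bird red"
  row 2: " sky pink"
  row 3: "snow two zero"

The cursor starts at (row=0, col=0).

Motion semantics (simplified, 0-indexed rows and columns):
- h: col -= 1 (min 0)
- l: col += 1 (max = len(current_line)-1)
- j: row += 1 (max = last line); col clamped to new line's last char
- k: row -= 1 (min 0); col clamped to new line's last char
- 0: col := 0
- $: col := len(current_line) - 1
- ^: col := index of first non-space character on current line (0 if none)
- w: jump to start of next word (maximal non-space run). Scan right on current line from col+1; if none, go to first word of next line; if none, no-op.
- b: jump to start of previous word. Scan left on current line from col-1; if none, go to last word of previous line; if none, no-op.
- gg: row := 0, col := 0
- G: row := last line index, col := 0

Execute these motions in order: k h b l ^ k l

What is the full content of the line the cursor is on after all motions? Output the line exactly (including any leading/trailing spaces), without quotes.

After 1 (k): row=0 col=0 char='r'
After 2 (h): row=0 col=0 char='r'
After 3 (b): row=0 col=0 char='r'
After 4 (l): row=0 col=1 char='e'
After 5 (^): row=0 col=0 char='r'
After 6 (k): row=0 col=0 char='r'
After 7 (l): row=0 col=1 char='e'

Answer: red gold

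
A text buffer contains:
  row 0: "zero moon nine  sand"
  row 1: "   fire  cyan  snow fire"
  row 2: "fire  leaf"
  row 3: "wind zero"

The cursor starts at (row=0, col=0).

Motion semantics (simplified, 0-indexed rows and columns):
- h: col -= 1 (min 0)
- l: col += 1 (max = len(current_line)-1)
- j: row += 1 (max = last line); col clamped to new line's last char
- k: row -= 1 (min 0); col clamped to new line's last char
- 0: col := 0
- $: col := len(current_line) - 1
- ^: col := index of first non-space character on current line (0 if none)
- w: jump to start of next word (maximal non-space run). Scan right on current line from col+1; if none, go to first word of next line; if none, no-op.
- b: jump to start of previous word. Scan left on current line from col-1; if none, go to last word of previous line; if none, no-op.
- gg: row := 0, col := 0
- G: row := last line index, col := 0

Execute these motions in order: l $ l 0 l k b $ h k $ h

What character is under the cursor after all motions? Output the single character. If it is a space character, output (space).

Answer: n

Derivation:
After 1 (l): row=0 col=1 char='e'
After 2 ($): row=0 col=19 char='d'
After 3 (l): row=0 col=19 char='d'
After 4 (0): row=0 col=0 char='z'
After 5 (l): row=0 col=1 char='e'
After 6 (k): row=0 col=1 char='e'
After 7 (b): row=0 col=0 char='z'
After 8 ($): row=0 col=19 char='d'
After 9 (h): row=0 col=18 char='n'
After 10 (k): row=0 col=18 char='n'
After 11 ($): row=0 col=19 char='d'
After 12 (h): row=0 col=18 char='n'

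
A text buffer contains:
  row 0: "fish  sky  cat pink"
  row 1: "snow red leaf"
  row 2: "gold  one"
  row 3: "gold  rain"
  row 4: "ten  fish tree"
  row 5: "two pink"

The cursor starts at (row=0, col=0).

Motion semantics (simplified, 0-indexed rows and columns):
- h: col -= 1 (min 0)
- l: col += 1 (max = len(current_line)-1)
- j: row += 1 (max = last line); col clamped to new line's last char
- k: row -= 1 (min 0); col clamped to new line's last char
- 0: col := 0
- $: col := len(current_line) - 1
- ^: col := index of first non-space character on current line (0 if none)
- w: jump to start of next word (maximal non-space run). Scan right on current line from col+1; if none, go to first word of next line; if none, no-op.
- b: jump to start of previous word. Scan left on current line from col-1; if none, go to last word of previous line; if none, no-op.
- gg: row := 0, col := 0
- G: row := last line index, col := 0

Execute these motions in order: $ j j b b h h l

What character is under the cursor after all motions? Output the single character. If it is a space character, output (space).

Answer: o

Derivation:
After 1 ($): row=0 col=18 char='k'
After 2 (j): row=1 col=12 char='f'
After 3 (j): row=2 col=8 char='e'
After 4 (b): row=2 col=6 char='o'
After 5 (b): row=2 col=0 char='g'
After 6 (h): row=2 col=0 char='g'
After 7 (h): row=2 col=0 char='g'
After 8 (l): row=2 col=1 char='o'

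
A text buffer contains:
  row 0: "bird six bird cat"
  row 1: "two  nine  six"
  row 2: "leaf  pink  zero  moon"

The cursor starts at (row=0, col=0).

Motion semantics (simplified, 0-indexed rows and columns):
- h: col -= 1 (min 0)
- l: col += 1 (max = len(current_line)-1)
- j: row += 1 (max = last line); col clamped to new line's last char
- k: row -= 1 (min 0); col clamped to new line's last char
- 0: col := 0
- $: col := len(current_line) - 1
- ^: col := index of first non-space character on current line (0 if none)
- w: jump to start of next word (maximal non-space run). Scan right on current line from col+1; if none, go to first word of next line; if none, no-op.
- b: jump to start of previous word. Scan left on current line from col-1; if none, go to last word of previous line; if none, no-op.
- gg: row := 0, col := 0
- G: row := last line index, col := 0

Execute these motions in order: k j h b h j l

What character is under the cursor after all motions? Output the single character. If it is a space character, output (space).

Answer: x

Derivation:
After 1 (k): row=0 col=0 char='b'
After 2 (j): row=1 col=0 char='t'
After 3 (h): row=1 col=0 char='t'
After 4 (b): row=0 col=14 char='c'
After 5 (h): row=0 col=13 char='_'
After 6 (j): row=1 col=13 char='x'
After 7 (l): row=1 col=13 char='x'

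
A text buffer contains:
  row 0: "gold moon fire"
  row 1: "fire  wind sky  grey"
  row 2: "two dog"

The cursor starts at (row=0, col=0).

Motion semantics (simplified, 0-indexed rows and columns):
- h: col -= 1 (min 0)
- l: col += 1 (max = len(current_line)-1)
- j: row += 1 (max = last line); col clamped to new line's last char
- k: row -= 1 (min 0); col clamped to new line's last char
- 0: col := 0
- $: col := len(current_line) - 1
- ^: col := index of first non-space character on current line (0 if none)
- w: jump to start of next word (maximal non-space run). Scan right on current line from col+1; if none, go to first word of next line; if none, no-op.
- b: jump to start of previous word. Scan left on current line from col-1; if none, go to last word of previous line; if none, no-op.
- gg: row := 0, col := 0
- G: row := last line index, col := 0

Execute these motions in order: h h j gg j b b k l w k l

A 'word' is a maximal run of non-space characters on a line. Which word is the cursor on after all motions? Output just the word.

Answer: fire

Derivation:
After 1 (h): row=0 col=0 char='g'
After 2 (h): row=0 col=0 char='g'
After 3 (j): row=1 col=0 char='f'
After 4 (gg): row=0 col=0 char='g'
After 5 (j): row=1 col=0 char='f'
After 6 (b): row=0 col=10 char='f'
After 7 (b): row=0 col=5 char='m'
After 8 (k): row=0 col=5 char='m'
After 9 (l): row=0 col=6 char='o'
After 10 (w): row=0 col=10 char='f'
After 11 (k): row=0 col=10 char='f'
After 12 (l): row=0 col=11 char='i'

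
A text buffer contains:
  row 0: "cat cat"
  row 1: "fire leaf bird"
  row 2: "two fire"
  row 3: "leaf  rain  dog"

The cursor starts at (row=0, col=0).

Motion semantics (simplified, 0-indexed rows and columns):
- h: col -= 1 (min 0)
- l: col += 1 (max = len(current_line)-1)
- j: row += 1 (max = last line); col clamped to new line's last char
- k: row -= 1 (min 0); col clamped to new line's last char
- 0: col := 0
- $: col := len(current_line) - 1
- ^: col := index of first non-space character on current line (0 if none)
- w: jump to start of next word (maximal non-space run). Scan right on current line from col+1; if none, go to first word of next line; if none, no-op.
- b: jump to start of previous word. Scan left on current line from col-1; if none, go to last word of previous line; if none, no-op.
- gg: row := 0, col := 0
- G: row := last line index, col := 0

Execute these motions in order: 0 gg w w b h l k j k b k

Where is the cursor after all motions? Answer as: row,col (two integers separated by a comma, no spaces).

After 1 (0): row=0 col=0 char='c'
After 2 (gg): row=0 col=0 char='c'
After 3 (w): row=0 col=4 char='c'
After 4 (w): row=1 col=0 char='f'
After 5 (b): row=0 col=4 char='c'
After 6 (h): row=0 col=3 char='_'
After 7 (l): row=0 col=4 char='c'
After 8 (k): row=0 col=4 char='c'
After 9 (j): row=1 col=4 char='_'
After 10 (k): row=0 col=4 char='c'
After 11 (b): row=0 col=0 char='c'
After 12 (k): row=0 col=0 char='c'

Answer: 0,0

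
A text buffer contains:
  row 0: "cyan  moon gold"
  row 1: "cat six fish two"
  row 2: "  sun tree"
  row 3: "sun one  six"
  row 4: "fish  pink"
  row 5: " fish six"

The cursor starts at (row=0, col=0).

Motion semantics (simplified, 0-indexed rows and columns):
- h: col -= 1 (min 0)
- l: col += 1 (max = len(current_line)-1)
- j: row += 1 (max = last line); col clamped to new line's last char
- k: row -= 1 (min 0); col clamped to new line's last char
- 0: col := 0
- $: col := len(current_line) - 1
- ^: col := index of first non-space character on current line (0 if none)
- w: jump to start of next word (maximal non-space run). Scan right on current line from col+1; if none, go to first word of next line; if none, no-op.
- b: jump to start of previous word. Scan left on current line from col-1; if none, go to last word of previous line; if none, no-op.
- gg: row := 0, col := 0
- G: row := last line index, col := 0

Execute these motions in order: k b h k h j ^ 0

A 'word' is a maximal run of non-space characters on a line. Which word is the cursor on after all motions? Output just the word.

Answer: cat

Derivation:
After 1 (k): row=0 col=0 char='c'
After 2 (b): row=0 col=0 char='c'
After 3 (h): row=0 col=0 char='c'
After 4 (k): row=0 col=0 char='c'
After 5 (h): row=0 col=0 char='c'
After 6 (j): row=1 col=0 char='c'
After 7 (^): row=1 col=0 char='c'
After 8 (0): row=1 col=0 char='c'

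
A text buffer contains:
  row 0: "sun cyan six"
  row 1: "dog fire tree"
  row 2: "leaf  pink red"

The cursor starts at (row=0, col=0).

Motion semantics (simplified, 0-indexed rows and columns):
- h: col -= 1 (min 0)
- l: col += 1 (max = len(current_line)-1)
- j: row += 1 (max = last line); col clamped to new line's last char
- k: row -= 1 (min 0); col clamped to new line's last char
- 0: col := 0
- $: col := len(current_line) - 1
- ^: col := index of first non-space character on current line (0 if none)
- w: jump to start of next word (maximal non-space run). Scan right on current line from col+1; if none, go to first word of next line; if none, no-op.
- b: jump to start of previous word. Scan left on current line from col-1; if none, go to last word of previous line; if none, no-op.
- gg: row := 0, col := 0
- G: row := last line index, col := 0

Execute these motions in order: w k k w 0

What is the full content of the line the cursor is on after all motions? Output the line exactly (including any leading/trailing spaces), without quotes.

After 1 (w): row=0 col=4 char='c'
After 2 (k): row=0 col=4 char='c'
After 3 (k): row=0 col=4 char='c'
After 4 (w): row=0 col=9 char='s'
After 5 (0): row=0 col=0 char='s'

Answer: sun cyan six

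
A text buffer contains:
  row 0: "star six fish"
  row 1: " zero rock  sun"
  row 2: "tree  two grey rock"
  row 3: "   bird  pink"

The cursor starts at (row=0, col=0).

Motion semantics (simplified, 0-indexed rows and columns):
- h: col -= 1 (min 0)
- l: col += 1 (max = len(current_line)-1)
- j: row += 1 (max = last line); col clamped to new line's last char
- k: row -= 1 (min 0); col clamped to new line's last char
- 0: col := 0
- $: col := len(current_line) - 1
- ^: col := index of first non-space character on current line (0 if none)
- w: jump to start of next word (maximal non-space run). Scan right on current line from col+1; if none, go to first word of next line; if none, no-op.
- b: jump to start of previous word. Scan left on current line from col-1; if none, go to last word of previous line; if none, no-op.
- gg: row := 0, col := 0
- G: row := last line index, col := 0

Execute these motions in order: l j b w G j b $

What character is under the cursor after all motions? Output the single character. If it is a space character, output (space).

After 1 (l): row=0 col=1 char='t'
After 2 (j): row=1 col=1 char='z'
After 3 (b): row=0 col=9 char='f'
After 4 (w): row=1 col=1 char='z'
After 5 (G): row=3 col=0 char='_'
After 6 (j): row=3 col=0 char='_'
After 7 (b): row=2 col=15 char='r'
After 8 ($): row=2 col=18 char='k'

Answer: k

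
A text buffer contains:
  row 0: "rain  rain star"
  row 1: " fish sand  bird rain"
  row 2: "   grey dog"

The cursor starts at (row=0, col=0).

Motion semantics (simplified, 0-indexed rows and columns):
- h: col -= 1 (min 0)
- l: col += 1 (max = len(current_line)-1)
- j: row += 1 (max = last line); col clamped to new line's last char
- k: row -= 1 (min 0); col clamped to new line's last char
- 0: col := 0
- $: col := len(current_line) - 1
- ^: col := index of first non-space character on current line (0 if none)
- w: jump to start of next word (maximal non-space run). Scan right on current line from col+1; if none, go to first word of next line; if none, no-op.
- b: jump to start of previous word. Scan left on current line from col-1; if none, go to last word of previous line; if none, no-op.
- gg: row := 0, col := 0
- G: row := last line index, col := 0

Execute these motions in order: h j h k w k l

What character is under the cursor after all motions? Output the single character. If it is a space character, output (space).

After 1 (h): row=0 col=0 char='r'
After 2 (j): row=1 col=0 char='_'
After 3 (h): row=1 col=0 char='_'
After 4 (k): row=0 col=0 char='r'
After 5 (w): row=0 col=6 char='r'
After 6 (k): row=0 col=6 char='r'
After 7 (l): row=0 col=7 char='a'

Answer: a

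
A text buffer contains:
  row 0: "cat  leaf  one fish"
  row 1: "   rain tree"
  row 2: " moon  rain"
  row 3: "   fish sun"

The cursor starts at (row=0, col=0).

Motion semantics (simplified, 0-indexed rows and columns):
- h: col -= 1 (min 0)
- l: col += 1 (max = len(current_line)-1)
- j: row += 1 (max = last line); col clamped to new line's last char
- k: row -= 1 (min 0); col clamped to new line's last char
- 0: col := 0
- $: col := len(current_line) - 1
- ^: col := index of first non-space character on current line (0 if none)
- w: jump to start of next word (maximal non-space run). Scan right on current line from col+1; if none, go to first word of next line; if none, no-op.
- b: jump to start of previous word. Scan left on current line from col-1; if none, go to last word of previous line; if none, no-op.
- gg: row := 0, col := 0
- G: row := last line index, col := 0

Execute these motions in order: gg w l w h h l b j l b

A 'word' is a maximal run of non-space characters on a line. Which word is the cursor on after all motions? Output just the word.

After 1 (gg): row=0 col=0 char='c'
After 2 (w): row=0 col=5 char='l'
After 3 (l): row=0 col=6 char='e'
After 4 (w): row=0 col=11 char='o'
After 5 (h): row=0 col=10 char='_'
After 6 (h): row=0 col=9 char='_'
After 7 (l): row=0 col=10 char='_'
After 8 (b): row=0 col=5 char='l'
After 9 (j): row=1 col=5 char='i'
After 10 (l): row=1 col=6 char='n'
After 11 (b): row=1 col=3 char='r'

Answer: rain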